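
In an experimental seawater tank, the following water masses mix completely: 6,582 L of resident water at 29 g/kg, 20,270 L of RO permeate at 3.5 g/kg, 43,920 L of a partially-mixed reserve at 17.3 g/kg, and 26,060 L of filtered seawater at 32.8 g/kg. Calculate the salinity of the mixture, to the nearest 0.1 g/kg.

Salt balance:
salt = 6,582×29 + 20,270×3.5 + 43,920×17.3 + 26,060×32.8 = 190,878 + 70,945 + 759,816 + 854,768 = 1,876,407
volume = 6,582 + 20,270 + 43,920 + 26,060 = 96,832 L
S = 1,876,407 / 96,832 = 19.378 g/kg

19.4 g/kg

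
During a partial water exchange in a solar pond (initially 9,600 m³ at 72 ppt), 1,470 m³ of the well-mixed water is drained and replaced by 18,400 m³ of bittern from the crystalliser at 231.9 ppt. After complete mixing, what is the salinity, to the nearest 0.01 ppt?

Remaining after removal: 8,130 m³ at 72 ppt (salt = 585,360)
After addition: salt = 585,360 + 18,400×231.9 = 4,852,320; volume = 26,530 m³
S = 4,852,320 / 26,530 = 182.8994 ppt

182.90 ppt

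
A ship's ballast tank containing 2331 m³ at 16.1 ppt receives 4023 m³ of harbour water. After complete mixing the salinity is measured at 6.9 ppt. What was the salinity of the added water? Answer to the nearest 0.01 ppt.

Salt balance: 2,331×16.1 + 4,023×S = 6,354×6.9
37,529.1 + 4,023·S = 43,842.6
S = (43,842.6 − 37,529.1) / 4,023 = 1.5694 ppt

1.57 ppt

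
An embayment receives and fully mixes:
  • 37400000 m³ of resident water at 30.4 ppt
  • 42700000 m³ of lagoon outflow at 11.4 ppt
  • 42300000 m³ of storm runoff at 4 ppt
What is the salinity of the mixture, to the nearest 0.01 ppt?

14.65 ppt

Mass of salt is conserved:
salt = 37,400,000×30.4 + 42,700,000×11.4 + 42,300,000×4 = 1,136,960,000 + 486,780,000 + 169,200,000 = 1,792,940,000
volume = 37,400,000 + 42,700,000 + 42,300,000 = 122,400,000 m³
S = 1,792,940,000 / 122,400,000 = 14.6482 ppt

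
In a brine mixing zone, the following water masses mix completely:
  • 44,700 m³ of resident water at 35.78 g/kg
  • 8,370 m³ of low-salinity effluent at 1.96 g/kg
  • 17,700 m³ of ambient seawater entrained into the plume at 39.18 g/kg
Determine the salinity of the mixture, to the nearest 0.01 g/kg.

Salt balance:
salt = 44,700×35.78 + 8,370×1.96 + 17,700×39.18 = 1,599,366 + 16,405.2 + 693,486 = 2,309,257.2
volume = 44,700 + 8,370 + 17,700 = 70,770 m³
S = 2,309,257.2 / 70,770 = 32.6305 g/kg

32.63 g/kg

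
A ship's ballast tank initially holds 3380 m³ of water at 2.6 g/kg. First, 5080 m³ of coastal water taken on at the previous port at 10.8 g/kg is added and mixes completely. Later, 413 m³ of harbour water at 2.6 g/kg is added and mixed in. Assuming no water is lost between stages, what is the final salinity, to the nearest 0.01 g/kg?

7.29 g/kg

Conserving salt mass:
Initial salt = 3,380×2.6 = 8,788
After stage 1: salt = 8,788 + 5,080×10.8 = 63,652; volume = 8,460 m³; S = 7.524 g/kg
After stage 2: salt = 63,652 + 413×2.6 = 64,725.8; volume = 8,873 m³
S = 64,725.8 / 8,873 = 7.2947 g/kg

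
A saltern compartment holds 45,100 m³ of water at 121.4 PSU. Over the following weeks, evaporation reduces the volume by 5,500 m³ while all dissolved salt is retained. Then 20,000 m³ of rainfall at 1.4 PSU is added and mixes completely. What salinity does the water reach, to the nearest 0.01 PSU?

92.33 PSU

After evaporation: salt = 45,100×121.4 = 5,475,140; volume = 45,100 − 5,500 = 39,600 m³
After mixing: salt = 5,475,140 + 20,000×1.4 = 5,503,140; volume = 39,600 + 20,000 = 59,600 m³
S = 5,503,140 / 59,600 = 92.3346 PSU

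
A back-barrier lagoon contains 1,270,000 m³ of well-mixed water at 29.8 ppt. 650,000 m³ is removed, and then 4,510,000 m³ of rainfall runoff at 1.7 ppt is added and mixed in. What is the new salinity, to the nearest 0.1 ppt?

5.1 ppt

Remaining after removal: 620,000 m³ at 29.8 ppt (salt = 18,476,000)
After addition: salt = 18,476,000 + 4,510,000×1.7 = 26,143,000; volume = 5,130,000 m³
S = 26,143,000 / 5,130,000 = 5.0961 ppt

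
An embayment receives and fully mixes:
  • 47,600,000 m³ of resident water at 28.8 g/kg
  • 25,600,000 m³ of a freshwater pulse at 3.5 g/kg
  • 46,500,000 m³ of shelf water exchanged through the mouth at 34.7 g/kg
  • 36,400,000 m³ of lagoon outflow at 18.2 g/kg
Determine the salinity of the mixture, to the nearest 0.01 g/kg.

23.94 g/kg

Mass of salt is conserved:
salt = 47,600,000×28.8 + 25,600,000×3.5 + 46,500,000×34.7 + 36,400,000×18.2 = 1,370,880,000 + 89,600,000 + 1,613,550,000 + 662,480,000 = 3,736,510,000
volume = 47,600,000 + 25,600,000 + 46,500,000 + 36,400,000 = 156,100,000 m³
S = 3,736,510,000 / 156,100,000 = 23.9366 g/kg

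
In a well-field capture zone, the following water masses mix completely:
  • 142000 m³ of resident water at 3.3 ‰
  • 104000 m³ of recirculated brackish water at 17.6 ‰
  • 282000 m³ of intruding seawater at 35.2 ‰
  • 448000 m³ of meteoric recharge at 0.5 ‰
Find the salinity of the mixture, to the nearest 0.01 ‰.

12.76 ‰

Salt balance:
salt = 142,000×3.3 + 104,000×17.6 + 282,000×35.2 + 448,000×0.5 = 468,600 + 1,830,400 + 9,926,400 + 224,000 = 12,449,400
volume = 142,000 + 104,000 + 282,000 + 448,000 = 976,000 m³
S = 12,449,400 / 976,000 = 12.7555 ‰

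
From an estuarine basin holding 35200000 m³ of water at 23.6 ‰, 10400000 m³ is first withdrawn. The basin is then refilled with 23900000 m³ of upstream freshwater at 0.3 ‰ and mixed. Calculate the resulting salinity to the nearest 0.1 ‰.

Remaining after removal: 24,800,000 m³ at 23.6 ‰ (salt = 585,280,000)
After addition: salt = 585,280,000 + 23,900,000×0.3 = 592,450,000; volume = 48,700,000 m³
S = 592,450,000 / 48,700,000 = 12.1653 ‰

12.2 ‰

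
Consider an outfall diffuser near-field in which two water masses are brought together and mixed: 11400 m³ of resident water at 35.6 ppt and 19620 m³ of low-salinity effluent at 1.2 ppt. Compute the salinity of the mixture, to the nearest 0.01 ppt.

13.84 ppt

Salt balance:
salt = 11,400×35.6 + 19,620×1.2 = 405,840 + 23,544 = 429,384
volume = 11,400 + 19,620 = 31,020 m³
S = 429,384 / 31,020 = 13.8422 ppt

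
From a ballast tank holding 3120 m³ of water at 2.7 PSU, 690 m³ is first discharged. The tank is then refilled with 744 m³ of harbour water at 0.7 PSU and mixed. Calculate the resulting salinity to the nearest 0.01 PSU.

Remaining after removal: 2,430 m³ at 2.7 PSU (salt = 6,561)
After addition: salt = 6,561 + 744×0.7 = 7,081.8; volume = 3,174 m³
S = 7,081.8 / 3,174 = 2.2312 PSU

2.23 PSU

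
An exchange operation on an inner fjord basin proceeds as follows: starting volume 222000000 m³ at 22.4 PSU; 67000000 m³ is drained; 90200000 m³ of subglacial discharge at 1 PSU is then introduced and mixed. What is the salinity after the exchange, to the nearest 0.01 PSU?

14.53 PSU

Remaining after removal: 155,000,000 m³ at 22.4 PSU (salt = 3,472,000,000)
After addition: salt = 3,472,000,000 + 90,200,000×1 = 3,562,200,000; volume = 245,200,000 m³
S = 3,562,200,000 / 245,200,000 = 14.5277 PSU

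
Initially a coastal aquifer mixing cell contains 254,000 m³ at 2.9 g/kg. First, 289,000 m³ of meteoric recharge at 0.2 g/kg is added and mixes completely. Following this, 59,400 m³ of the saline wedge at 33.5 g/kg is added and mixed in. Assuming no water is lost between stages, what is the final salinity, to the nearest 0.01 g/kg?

Salt balance:
Initial salt = 254,000×2.9 = 736,600
After stage 1: salt = 736,600 + 289,000×0.2 = 794,400; volume = 543,000 m³; S = 1.463 g/kg
After stage 2: salt = 794,400 + 59,400×33.5 = 2,784,300; volume = 602,400 m³
S = 2,784,300 / 602,400 = 4.622 g/kg

4.62 g/kg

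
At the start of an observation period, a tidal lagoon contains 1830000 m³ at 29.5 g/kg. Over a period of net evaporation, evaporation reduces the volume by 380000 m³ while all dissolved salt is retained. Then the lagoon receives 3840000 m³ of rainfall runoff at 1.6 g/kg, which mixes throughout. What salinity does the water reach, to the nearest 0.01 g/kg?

After evaporation: salt = 1,830,000×29.5 = 53,985,000; volume = 1,830,000 − 380,000 = 1,450,000 m³
After mixing: salt = 53,985,000 + 3,840,000×1.6 = 60,129,000; volume = 1,450,000 + 3,840,000 = 5,290,000 m³
S = 60,129,000 / 5,290,000 = 11.3665 g/kg

11.37 g/kg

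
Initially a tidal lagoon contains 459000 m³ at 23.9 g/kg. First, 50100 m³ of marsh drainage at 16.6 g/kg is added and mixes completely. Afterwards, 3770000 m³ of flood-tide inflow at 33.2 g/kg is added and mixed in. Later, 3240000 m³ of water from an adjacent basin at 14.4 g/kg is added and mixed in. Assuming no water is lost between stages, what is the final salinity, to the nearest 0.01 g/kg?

24.42 g/kg

By conservation of dissolved salt,
Initial salt = 459,000×23.9 = 10,970,100
After stage 1: salt = 10,970,100 + 50,100×16.6 = 11,801,760; volume = 509,100 m³; S = 23.182 g/kg
After stage 2: salt = 11,801,760 + 3,770,000×33.2 = 136,965,760; volume = 4,279,100 m³; S = 32.008 g/kg
After stage 3: salt = 136,965,760 + 3,240,000×14.4 = 183,621,760; volume = 7,519,100 m³
S = 183,621,760 / 7,519,100 = 24.4207 g/kg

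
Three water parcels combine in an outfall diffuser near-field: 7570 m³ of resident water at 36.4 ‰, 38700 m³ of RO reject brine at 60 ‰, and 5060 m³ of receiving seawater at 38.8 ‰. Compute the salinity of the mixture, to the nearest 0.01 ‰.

Total salt / total volume:
salt = 7,570×36.4 + 38,700×60 + 5,060×38.8 = 275,548 + 2,322,000 + 196,328 = 2,793,876
volume = 7,570 + 38,700 + 5,060 = 51,330 m³
S = 2,793,876 / 51,330 = 54.4297 ‰

54.43 ‰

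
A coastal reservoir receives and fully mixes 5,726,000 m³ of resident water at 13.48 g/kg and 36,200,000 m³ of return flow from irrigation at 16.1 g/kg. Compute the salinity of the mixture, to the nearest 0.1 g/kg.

15.7 g/kg

By conservation of dissolved salt,
salt = 5,726,000×13.48 + 36,200,000×16.1 = 77,186,480 + 582,820,000 = 660,006,480
volume = 5,726,000 + 36,200,000 = 41,926,000 m³
S = 660,006,480 / 41,926,000 = 15.742 g/kg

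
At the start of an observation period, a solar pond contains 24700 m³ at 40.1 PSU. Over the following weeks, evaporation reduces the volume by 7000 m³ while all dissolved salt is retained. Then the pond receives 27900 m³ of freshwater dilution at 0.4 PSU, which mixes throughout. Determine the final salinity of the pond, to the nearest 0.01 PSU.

21.97 PSU

After evaporation: salt = 24,700×40.1 = 990,470; volume = 24,700 − 7,000 = 17,700 m³
After mixing: salt = 990,470 + 27,900×0.4 = 1,001,630; volume = 17,700 + 27,900 = 45,600 m³
S = 1,001,630 / 45,600 = 21.9656 PSU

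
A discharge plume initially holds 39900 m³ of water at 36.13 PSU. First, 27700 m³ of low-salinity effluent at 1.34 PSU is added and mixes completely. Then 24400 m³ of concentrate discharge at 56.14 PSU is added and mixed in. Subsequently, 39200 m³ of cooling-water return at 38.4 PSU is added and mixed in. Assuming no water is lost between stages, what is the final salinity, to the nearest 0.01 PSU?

Total salt / total volume:
Initial salt = 39,900×36.13 = 1,441,587
After stage 1: salt = 1,441,587 + 27,700×1.34 = 1,478,705; volume = 67,600 m³; S = 21.874 PSU
After stage 2: salt = 1,478,705 + 24,400×56.14 = 2,848,521; volume = 92,000 m³; S = 30.962 PSU
After stage 3: salt = 2,848,521 + 39,200×38.4 = 4,353,801; volume = 131,200 m³
S = 4,353,801 / 131,200 = 33.1845 PSU

33.18 PSU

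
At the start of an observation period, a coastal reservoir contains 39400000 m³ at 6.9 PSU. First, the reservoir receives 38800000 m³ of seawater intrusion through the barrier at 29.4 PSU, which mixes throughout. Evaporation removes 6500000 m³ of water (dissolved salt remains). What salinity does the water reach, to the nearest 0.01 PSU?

19.70 PSU

After mixing: salt = 39,400,000×6.9 + 38,800,000×29.4 = 1,412,580,000; volume = 78,200,000 m³
After evaporation: salt unchanged = 1,412,580,000; volume = 78,200,000 − 6,500,000 = 71,700,000 m³
S = 1,412,580,000 / 71,700,000 = 19.7013 PSU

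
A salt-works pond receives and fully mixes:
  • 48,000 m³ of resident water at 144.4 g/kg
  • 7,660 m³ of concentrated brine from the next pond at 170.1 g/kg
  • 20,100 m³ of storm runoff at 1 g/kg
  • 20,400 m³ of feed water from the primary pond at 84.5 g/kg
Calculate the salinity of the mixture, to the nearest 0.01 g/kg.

Weighted by volume,
salt = 48,000×144.4 + 7,660×170.1 + 20,100×1 + 20,400×84.5 = 6,931,200 + 1,302,966 + 20,100 + 1,723,800 = 9,978,066
volume = 48,000 + 7,660 + 20,100 + 20,400 = 96,160 m³
S = 9,978,066 / 96,160 = 103.7652 g/kg

103.77 g/kg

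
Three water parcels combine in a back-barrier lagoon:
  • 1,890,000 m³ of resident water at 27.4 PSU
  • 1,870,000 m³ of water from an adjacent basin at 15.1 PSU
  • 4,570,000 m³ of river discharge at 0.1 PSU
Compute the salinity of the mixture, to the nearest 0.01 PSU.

9.66 PSU

Weighted by volume,
salt = 1,890,000×27.4 + 1,870,000×15.1 + 4,570,000×0.1 = 51,786,000 + 28,237,000 + 457,000 = 80,480,000
volume = 1,890,000 + 1,870,000 + 4,570,000 = 8,330,000 m³
S = 80,480,000 / 8,330,000 = 9.6615 PSU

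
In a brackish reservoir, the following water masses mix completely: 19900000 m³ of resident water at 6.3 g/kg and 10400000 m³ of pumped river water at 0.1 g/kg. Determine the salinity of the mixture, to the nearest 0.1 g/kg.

4.2 g/kg

Mass of salt is conserved:
salt = 19,900,000×6.3 + 10,400,000×0.1 = 125,370,000 + 1,040,000 = 126,410,000
volume = 19,900,000 + 10,400,000 = 30,300,000 m³
S = 126,410,000 / 30,300,000 = 4.172 g/kg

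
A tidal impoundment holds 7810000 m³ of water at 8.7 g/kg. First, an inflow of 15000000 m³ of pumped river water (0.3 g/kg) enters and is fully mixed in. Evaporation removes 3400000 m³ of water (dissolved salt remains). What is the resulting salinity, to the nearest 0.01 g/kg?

3.73 g/kg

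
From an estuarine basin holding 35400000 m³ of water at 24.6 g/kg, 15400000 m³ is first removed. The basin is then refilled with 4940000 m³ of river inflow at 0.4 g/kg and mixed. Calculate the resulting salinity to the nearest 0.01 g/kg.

19.81 g/kg

Remaining after removal: 20,000,000 m³ at 24.6 g/kg (salt = 492,000,000)
After addition: salt = 492,000,000 + 4,940,000×0.4 = 493,976,000; volume = 24,940,000 m³
S = 493,976,000 / 24,940,000 = 19.8066 g/kg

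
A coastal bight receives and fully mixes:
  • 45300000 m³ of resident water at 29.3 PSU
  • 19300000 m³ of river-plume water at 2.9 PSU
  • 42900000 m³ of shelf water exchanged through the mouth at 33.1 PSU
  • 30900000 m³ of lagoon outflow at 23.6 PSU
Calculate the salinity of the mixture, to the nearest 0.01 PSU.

Salt balance:
salt = 45,300,000×29.3 + 19,300,000×2.9 + 42,900,000×33.1 + 30,900,000×23.6 = 1,327,290,000 + 55,970,000 + 1,419,990,000 + 729,240,000 = 3,532,490,000
volume = 45,300,000 + 19,300,000 + 42,900,000 + 30,900,000 = 138,400,000 m³
S = 3,532,490,000 / 138,400,000 = 25.5238 PSU

25.52 PSU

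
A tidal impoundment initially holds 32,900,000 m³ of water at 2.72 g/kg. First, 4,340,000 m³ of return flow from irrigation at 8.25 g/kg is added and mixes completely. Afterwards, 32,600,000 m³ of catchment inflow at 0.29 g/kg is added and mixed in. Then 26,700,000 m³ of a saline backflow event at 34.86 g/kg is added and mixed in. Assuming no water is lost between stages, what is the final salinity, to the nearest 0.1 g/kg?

11.0 g/kg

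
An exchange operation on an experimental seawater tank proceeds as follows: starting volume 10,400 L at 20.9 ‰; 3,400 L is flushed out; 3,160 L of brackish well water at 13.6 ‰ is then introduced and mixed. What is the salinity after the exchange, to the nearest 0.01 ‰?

Remaining after removal: 7,000 L at 20.9 ‰ (salt = 146,300)
After addition: salt = 146,300 + 3,160×13.6 = 189,276; volume = 10,160 L
S = 189,276 / 10,160 = 18.6295 ‰

18.63 ‰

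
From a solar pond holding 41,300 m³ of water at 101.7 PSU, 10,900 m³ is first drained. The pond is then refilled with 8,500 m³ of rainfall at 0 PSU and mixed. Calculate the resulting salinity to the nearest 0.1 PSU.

Remaining after removal: 30,400 m³ at 101.7 PSU (salt = 3,091,680)
After addition: salt = 3,091,680 + 8,500×0 = 3,091,680; volume = 38,900 m³
S = 3,091,680 / 38,900 = 79.4776 PSU

79.5 PSU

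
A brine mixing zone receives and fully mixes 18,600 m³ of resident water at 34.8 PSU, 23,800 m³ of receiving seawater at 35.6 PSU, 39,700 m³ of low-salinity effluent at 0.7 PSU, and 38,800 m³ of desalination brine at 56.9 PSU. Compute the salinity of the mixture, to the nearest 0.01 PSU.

30.85 PSU

Salt balance:
salt = 18,600×34.8 + 23,800×35.6 + 39,700×0.7 + 38,800×56.9 = 647,280 + 847,280 + 27,790 + 2,207,720 = 3,730,070
volume = 18,600 + 23,800 + 39,700 + 38,800 = 120,900 m³
S = 3,730,070 / 120,900 = 30.8525 PSU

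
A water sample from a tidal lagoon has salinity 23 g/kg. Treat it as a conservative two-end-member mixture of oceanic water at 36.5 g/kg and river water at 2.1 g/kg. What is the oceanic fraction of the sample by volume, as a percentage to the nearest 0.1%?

60.8%

Let g be the oceanic fraction. Salt balance per unit volume:
g×36.5 + (1−g)×2.1 = 23
g = (23 − 2.1) / (36.5 − 2.1) = 20.9/34.4 = 0.6076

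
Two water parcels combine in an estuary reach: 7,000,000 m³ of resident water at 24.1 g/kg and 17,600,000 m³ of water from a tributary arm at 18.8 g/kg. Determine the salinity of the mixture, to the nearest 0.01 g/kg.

By conservation of dissolved salt,
salt = 7,000,000×24.1 + 17,600,000×18.8 = 168,700,000 + 330,880,000 = 499,580,000
volume = 7,000,000 + 17,600,000 = 24,600,000 m³
S = 499,580,000 / 24,600,000 = 20.3081 g/kg

20.31 g/kg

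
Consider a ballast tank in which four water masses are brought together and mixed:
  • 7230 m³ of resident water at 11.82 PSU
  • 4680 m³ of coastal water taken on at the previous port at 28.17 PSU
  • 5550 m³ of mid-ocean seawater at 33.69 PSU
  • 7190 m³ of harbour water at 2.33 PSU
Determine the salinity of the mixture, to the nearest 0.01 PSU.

17.08 PSU

Salt balance:
salt = 7,230×11.82 + 4,680×28.17 + 5,550×33.69 + 7,190×2.33 = 85,458.6 + 131,835.6 + 186,979.5 + 16,752.7 = 421,026.4
volume = 7,230 + 4,680 + 5,550 + 7,190 = 24,650 m³
S = 421,026.4 / 24,650 = 17.0802 PSU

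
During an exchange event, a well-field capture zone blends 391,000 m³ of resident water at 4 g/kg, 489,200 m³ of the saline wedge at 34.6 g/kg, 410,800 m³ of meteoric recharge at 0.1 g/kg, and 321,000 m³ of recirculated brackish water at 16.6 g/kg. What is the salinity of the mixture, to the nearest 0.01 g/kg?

14.80 g/kg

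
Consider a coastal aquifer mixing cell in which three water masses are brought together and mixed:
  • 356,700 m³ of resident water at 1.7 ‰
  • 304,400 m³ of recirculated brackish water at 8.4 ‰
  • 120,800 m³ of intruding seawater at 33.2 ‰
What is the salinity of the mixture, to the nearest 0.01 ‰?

Total salt / total volume:
salt = 356,700×1.7 + 304,400×8.4 + 120,800×33.2 = 606,390 + 2,556,960 + 4,010,560 = 7,173,910
volume = 356,700 + 304,400 + 120,800 = 781,900 m³
S = 7,173,910 / 781,900 = 9.175 ‰

9.17 ‰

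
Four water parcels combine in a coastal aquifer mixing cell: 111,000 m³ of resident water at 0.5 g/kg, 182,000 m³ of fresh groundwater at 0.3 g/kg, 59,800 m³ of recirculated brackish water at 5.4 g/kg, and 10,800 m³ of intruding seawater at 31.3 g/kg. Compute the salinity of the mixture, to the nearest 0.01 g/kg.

Conserving salt mass:
salt = 111,000×0.5 + 182,000×0.3 + 59,800×5.4 + 10,800×31.3 = 55,500 + 54,600 + 322,920 + 338,040 = 771,060
volume = 111,000 + 182,000 + 59,800 + 10,800 = 363,600 m³
S = 771,060 / 363,600 = 2.1206 g/kg

2.12 g/kg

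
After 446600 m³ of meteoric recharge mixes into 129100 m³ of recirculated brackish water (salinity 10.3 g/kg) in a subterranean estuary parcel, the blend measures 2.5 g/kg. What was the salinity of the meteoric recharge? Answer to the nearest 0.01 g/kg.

Salt balance: 129,100×10.3 + 446,600×S = 575,700×2.5
1,329,730 + 446,600·S = 1,439,250
S = (1,439,250 − 1,329,730) / 446,600 = 0.2452 g/kg

0.25 g/kg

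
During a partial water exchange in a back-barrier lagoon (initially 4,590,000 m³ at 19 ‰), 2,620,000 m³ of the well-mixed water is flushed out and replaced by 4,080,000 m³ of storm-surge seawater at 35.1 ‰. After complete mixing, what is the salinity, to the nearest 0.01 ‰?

Remaining after removal: 1,970,000 m³ at 19 ‰ (salt = 37,430,000)
After addition: salt = 37,430,000 + 4,080,000×35.1 = 180,638,000; volume = 6,050,000 m³
S = 180,638,000 / 6,050,000 = 29.8575 ‰

29.86 ‰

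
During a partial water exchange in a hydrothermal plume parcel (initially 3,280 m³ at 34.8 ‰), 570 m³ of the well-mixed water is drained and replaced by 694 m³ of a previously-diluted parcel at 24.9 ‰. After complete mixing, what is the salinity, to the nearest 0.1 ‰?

Remaining after removal: 2,710 m³ at 34.8 ‰ (salt = 94,308)
After addition: salt = 94,308 + 694×24.9 = 111,588.6; volume = 3,404 m³
S = 111,588.6 / 3,404 = 32.7816 ‰

32.8 ‰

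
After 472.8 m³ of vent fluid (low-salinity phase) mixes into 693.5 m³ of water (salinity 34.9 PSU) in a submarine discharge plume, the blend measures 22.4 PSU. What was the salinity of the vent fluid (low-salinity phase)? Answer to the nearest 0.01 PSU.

4.07 PSU

Salt balance: 693.5×34.9 + 472.8×S = 1,166.3×22.4
24,203.15 + 472.8·S = 26,125.12
S = (26,125.12 − 24,203.15) / 472.8 = 4.0651 PSU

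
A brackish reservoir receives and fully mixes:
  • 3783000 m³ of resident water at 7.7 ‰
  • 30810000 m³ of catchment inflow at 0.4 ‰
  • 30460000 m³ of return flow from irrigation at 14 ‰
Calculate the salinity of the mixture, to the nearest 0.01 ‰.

Conserving salt mass:
salt = 3,783,000×7.7 + 30,810,000×0.4 + 30,460,000×14 = 29,129,100 + 12,324,000 + 426,440,000 = 467,893,100
volume = 3,783,000 + 30,810,000 + 30,460,000 = 65,053,000 m³
S = 467,893,100 / 65,053,000 = 7.1925 ‰

7.19 ‰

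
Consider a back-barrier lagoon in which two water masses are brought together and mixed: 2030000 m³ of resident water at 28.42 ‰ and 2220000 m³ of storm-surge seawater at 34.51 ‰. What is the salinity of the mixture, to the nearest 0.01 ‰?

31.60 ‰

Conserving salt mass:
salt = 2,030,000×28.42 + 2,220,000×34.51 = 57,692,600 + 76,612,200 = 134,304,800
volume = 2,030,000 + 2,220,000 = 4,250,000 m³
S = 134,304,800 / 4,250,000 = 31.6011 ‰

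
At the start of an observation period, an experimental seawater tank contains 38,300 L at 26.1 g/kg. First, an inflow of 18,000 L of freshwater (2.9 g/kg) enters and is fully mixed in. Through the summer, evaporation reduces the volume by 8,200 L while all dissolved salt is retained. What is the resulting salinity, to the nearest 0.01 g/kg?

After mixing: salt = 38,300×26.1 + 18,000×2.9 = 1,051,830; volume = 56,300 L
After evaporation: salt unchanged = 1,051,830; volume = 56,300 − 8,200 = 48,100 L
S = 1,051,830 / 48,100 = 21.8676 g/kg

21.87 g/kg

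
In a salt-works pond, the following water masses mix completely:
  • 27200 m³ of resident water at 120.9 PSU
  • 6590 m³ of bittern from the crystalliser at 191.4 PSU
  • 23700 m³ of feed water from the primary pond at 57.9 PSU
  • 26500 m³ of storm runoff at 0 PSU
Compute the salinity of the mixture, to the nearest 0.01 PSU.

70.51 PSU

Total salt / total volume:
salt = 27,200×120.9 + 6,590×191.4 + 23,700×57.9 + 26,500×0 = 3,288,480 + 1,261,326 + 1,372,230 + 0 = 5,922,036
volume = 27,200 + 6,590 + 23,700 + 26,500 = 83,990 m³
S = 5,922,036 / 83,990 = 70.5088 PSU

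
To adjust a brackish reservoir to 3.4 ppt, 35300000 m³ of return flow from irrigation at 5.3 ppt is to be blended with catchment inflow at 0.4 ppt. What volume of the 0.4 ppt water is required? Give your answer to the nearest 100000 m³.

22400000 m³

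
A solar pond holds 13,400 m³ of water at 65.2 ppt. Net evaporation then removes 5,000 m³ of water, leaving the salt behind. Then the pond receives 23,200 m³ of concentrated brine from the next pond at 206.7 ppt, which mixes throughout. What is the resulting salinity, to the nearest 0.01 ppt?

179.40 ppt

After evaporation: salt = 13,400×65.2 = 873,680; volume = 13,400 − 5,000 = 8,400 m³
After mixing: salt = 873,680 + 23,200×206.7 = 5,669,120; volume = 8,400 + 23,200 = 31,600 m³
S = 5,669,120 / 31,600 = 179.4025 ppt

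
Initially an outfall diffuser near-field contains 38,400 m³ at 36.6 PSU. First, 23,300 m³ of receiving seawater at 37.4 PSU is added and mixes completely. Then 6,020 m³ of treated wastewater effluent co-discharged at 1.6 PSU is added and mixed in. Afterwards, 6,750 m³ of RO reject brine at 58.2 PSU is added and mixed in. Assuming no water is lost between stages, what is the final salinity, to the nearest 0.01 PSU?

35.98 PSU

By conservation of dissolved salt,
Initial salt = 38,400×36.6 = 1,405,440
After stage 1: salt = 1,405,440 + 23,300×37.4 = 2,276,860; volume = 61,700 m³; S = 36.902 PSU
After stage 2: salt = 2,276,860 + 6,020×1.6 = 2,286,492; volume = 67,720 m³; S = 33.764 PSU
After stage 3: salt = 2,286,492 + 6,750×58.2 = 2,679,342; volume = 74,470 m³
S = 2,679,342 / 74,470 = 35.9788 PSU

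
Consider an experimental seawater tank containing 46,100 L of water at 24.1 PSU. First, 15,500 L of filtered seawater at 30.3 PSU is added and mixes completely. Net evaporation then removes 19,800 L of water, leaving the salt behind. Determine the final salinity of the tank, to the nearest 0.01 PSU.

37.81 PSU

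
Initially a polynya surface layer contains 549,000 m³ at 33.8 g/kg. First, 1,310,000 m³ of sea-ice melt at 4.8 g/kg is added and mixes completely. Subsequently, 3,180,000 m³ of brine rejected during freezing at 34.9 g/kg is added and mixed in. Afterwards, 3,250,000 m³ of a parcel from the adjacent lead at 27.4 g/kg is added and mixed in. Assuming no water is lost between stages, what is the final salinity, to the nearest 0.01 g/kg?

Total salt / total volume:
Initial salt = 549,000×33.8 = 18,556,200
After stage 1: salt = 18,556,200 + 1,310,000×4.8 = 24,844,200; volume = 1,859,000 m³; S = 13.364 g/kg
After stage 2: salt = 24,844,200 + 3,180,000×34.9 = 135,826,200; volume = 5,039,000 m³; S = 26.955 g/kg
After stage 3: salt = 135,826,200 + 3,250,000×27.4 = 224,876,200; volume = 8,289,000 m³
S = 224,876,200 / 8,289,000 = 27.1295 g/kg

27.13 g/kg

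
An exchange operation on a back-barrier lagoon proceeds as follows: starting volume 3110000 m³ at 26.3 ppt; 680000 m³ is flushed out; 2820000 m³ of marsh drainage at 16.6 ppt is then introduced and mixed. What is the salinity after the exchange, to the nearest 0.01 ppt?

21.09 ppt

Remaining after removal: 2,430,000 m³ at 26.3 ppt (salt = 63,909,000)
After addition: salt = 63,909,000 + 2,820,000×16.6 = 110,721,000; volume = 5,250,000 m³
S = 110,721,000 / 5,250,000 = 21.0897 ppt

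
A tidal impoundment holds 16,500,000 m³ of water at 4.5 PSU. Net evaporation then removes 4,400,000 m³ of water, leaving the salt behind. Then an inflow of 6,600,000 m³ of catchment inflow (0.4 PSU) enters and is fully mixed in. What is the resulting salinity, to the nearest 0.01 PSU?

4.11 PSU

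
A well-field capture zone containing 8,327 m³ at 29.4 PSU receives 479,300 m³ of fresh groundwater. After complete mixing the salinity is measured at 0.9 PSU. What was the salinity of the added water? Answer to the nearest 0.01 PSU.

0.40 PSU

Salt balance: 8,327×29.4 + 479,300×S = 487,627×0.9
244,813.8 + 479,300·S = 438,864.3
S = (438,864.3 − 244,813.8) / 479,300 = 0.4049 PSU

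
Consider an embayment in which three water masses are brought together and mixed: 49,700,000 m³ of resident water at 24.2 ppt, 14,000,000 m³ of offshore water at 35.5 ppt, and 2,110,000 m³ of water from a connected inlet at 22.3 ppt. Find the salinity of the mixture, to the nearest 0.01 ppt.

26.54 ppt

By conservation of dissolved salt,
salt = 49,700,000×24.2 + 14,000,000×35.5 + 2,110,000×22.3 = 1,202,740,000 + 497,000,000 + 47,053,000 = 1,746,793,000
volume = 49,700,000 + 14,000,000 + 2,110,000 = 65,810,000 m³
S = 1,746,793,000 / 65,810,000 = 26.543 ppt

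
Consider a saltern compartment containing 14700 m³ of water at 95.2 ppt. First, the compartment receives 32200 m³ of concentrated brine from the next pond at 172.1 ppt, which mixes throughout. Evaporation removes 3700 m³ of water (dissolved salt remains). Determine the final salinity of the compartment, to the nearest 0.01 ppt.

After mixing: salt = 14,700×95.2 + 32,200×172.1 = 6,941,060; volume = 46,900 m³
After evaporation: salt unchanged = 6,941,060; volume = 46,900 − 3,700 = 43,200 m³
S = 6,941,060 / 43,200 = 160.6727 ppt

160.67 ppt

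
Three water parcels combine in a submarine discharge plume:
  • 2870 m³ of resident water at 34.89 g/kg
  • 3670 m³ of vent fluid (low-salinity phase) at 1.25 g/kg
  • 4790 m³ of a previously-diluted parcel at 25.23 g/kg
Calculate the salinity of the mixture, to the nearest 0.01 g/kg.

Total salt / total volume:
salt = 2,870×34.89 + 3,670×1.25 + 4,790×25.23 = 100,134.3 + 4,587.5 + 120,851.7 = 225,573.5
volume = 2,870 + 3,670 + 4,790 = 11,330 m³
S = 225,573.5 / 11,330 = 19.9094 g/kg

19.91 g/kg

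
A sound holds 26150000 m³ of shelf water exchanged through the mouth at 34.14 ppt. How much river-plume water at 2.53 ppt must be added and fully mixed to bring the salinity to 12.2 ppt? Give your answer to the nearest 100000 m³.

Salt balance: 26,150,000×34.14 + V×2.53 = (26,150,000+V)×12.2
892,761,000 + 2.53V = 319,030,000 + 12.2V
573,731,000 = 9.67V
V = 59,331,023.78 m³

59300000 m³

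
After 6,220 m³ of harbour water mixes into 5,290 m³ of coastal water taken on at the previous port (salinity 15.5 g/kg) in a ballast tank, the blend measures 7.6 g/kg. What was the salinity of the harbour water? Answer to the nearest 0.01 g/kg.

0.88 g/kg

Salt balance: 5,290×15.5 + 6,220×S = 11,510×7.6
81,995 + 6,220·S = 87,476
S = (87,476 − 81,995) / 6,220 = 0.8812 g/kg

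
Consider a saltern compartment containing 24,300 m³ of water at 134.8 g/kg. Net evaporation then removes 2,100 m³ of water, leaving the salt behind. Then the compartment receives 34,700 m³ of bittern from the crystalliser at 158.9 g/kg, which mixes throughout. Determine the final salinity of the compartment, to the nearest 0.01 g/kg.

154.47 g/kg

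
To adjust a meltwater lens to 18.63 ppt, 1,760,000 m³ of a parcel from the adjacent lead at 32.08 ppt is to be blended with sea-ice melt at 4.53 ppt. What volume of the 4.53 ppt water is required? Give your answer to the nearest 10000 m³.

Salt balance: 1,760,000×32.08 + V×4.53 = (1,760,000+V)×18.63
56,460,800 + 4.53V = 32,788,800 + 18.63V
23,672,000 = 14.1V
V = 1,678,865.25 m³

1680000 m³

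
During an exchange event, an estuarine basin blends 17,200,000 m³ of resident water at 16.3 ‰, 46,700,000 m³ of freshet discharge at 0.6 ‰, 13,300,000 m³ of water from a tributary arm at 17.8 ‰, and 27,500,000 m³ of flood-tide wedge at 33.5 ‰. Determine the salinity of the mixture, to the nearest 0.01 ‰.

14.01 ‰

By conservation of dissolved salt,
salt = 17,200,000×16.3 + 46,700,000×0.6 + 13,300,000×17.8 + 27,500,000×33.5 = 280,360,000 + 28,020,000 + 236,740,000 + 921,250,000 = 1,466,370,000
volume = 17,200,000 + 46,700,000 + 13,300,000 + 27,500,000 = 104,700,000 m³
S = 1,466,370,000 / 104,700,000 = 14.0054 ‰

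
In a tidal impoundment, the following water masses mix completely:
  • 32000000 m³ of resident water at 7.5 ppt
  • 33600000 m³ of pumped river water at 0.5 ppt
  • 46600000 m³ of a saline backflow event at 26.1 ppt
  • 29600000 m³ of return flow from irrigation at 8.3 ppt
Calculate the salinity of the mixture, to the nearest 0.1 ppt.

Weighted by volume,
salt = 32,000,000×7.5 + 33,600,000×0.5 + 46,600,000×26.1 + 29,600,000×8.3 = 240,000,000 + 16,800,000 + 1,216,260,000 + 245,680,000 = 1,718,740,000
volume = 32,000,000 + 33,600,000 + 46,600,000 + 29,600,000 = 141,800,000 m³
S = 1,718,740,000 / 141,800,000 = 12.121 ppt

12.1 ppt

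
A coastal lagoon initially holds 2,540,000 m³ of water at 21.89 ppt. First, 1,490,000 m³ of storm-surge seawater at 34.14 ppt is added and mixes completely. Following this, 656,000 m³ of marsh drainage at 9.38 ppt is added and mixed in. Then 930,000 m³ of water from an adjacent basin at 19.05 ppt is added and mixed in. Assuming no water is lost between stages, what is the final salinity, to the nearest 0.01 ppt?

23.21 ppt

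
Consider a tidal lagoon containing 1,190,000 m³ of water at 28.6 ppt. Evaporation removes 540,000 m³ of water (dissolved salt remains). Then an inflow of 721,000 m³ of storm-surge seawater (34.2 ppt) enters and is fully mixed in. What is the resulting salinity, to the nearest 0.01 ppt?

42.81 ppt

After evaporation: salt = 1,190,000×28.6 = 34,034,000; volume = 1,190,000 − 540,000 = 650,000 m³
After mixing: salt = 34,034,000 + 721,000×34.2 = 58,692,200; volume = 650,000 + 721,000 = 1,371,000 m³
S = 58,692,200 / 1,371,000 = 42.8098 ppt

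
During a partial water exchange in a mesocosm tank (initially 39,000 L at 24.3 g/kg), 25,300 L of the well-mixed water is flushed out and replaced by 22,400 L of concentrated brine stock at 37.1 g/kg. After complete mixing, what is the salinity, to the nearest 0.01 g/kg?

Remaining after removal: 13,700 L at 24.3 g/kg (salt = 332,910)
After addition: salt = 332,910 + 22,400×37.1 = 1,163,950; volume = 36,100 L
S = 1,163,950 / 36,100 = 32.2424 g/kg

32.24 g/kg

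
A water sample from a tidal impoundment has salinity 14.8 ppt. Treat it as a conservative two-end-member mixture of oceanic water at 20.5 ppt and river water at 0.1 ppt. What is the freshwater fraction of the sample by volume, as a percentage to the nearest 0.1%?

27.9%

Let f be the freshwater fraction. Salt balance per unit volume:
f×0.1 + (1−f)×20.5 = 14.8
f = (20.5 − 14.8) / (20.5 − 0.1) = 5.7/20.4 = 0.2794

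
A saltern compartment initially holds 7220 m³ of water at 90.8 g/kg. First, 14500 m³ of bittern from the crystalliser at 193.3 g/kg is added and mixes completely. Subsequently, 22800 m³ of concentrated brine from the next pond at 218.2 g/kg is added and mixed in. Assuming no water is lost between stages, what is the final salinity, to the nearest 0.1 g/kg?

189.4 g/kg

By conservation of dissolved salt,
Initial salt = 7,220×90.8 = 655,576
After stage 1: salt = 655,576 + 14,500×193.3 = 3,458,426; volume = 21,720 m³; S = 159.228 g/kg
After stage 2: salt = 3,458,426 + 22,800×218.2 = 8,433,386; volume = 44,520 m³
S = 8,433,386 / 44,520 = 189.4292 g/kg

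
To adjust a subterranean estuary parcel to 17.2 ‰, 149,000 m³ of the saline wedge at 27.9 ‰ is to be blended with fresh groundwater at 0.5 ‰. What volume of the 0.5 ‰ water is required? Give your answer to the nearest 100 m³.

95500 m³

Salt balance: 149,000×27.9 + V×0.5 = (149,000+V)×17.2
4,157,100 + 0.5V = 2,562,800 + 17.2V
1,594,300 = 16.7V
V = 95,467.07 m³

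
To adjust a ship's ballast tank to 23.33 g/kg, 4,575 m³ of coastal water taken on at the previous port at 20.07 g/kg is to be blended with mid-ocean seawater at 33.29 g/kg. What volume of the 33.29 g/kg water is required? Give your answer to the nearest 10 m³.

1500 m³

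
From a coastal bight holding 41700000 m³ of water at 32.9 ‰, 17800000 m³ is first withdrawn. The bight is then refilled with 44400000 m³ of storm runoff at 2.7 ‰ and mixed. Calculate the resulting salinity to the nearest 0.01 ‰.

Remaining after removal: 23,900,000 m³ at 32.9 ‰ (salt = 786,310,000)
After addition: salt = 786,310,000 + 44,400,000×2.7 = 906,190,000; volume = 68,300,000 m³
S = 906,190,000 / 68,300,000 = 13.2678 ‰

13.27 ‰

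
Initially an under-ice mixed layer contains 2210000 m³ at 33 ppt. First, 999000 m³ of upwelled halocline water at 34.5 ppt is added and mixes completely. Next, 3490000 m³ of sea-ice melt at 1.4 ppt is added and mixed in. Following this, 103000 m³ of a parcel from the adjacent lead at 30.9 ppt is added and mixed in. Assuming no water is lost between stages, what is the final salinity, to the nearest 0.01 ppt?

16.98 ppt

Salt balance:
Initial salt = 2,210,000×33 = 72,930,000
After stage 1: salt = 72,930,000 + 999,000×34.5 = 107,395,500; volume = 3,209,000 m³; S = 33.467 ppt
After stage 2: salt = 107,395,500 + 3,490,000×1.4 = 112,281,500; volume = 6,699,000 m³; S = 16.761 ppt
After stage 3: salt = 112,281,500 + 103,000×30.9 = 115,464,200; volume = 6,802,000 m³
S = 115,464,200 / 6,802,000 = 16.975 ppt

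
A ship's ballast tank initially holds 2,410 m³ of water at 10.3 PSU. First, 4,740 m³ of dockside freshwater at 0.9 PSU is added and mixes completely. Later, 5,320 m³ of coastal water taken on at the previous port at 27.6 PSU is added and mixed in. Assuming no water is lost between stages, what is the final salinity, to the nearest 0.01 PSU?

Conserving salt mass:
Initial salt = 2,410×10.3 = 24,823
After stage 1: salt = 24,823 + 4,740×0.9 = 29,089; volume = 7,150 m³; S = 4.068 PSU
After stage 2: salt = 29,089 + 5,320×27.6 = 175,921; volume = 12,470 m³
S = 175,921 / 12,470 = 14.1075 PSU

14.11 PSU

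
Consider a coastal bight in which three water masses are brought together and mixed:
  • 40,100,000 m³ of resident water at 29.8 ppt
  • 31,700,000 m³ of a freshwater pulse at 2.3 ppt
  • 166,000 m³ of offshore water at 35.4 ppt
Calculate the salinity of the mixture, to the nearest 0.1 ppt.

17.7 ppt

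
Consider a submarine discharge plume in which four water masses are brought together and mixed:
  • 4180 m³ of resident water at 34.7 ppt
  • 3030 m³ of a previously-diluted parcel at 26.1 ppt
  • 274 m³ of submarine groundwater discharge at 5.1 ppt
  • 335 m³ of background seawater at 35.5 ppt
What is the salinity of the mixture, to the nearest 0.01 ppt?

30.36 ppt

Total salt / total volume:
salt = 4,180×34.7 + 3,030×26.1 + 274×5.1 + 335×35.5 = 145,046 + 79,083 + 1,397.4 + 11,892.5 = 237,418.9
volume = 4,180 + 3,030 + 274 + 335 = 7,819 m³
S = 237,418.9 / 7,819 = 30.3644 ppt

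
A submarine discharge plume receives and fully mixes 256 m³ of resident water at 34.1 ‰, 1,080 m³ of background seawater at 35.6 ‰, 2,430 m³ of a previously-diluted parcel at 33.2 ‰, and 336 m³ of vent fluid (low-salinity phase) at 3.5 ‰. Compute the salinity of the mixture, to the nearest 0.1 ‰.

31.5 ‰

Mass of salt is conserved:
salt = 256×34.1 + 1,080×35.6 + 2,430×33.2 + 336×3.5 = 8,729.6 + 38,448 + 80,676 + 1,176 = 129,029.6
volume = 256 + 1,080 + 2,430 + 336 = 4,102 m³
S = 129,029.6 / 4,102 = 31.455 ‰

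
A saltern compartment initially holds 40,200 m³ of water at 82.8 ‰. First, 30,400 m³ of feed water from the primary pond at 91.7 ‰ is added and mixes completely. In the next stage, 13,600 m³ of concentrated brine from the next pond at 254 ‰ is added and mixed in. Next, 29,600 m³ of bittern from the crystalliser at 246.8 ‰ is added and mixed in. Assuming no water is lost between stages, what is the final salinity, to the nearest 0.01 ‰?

By conservation of dissolved salt,
Initial salt = 40,200×82.8 = 3,328,560
After stage 1: salt = 3,328,560 + 30,400×91.7 = 6,116,240; volume = 70,600 m³; S = 86.632 ‰
After stage 2: salt = 6,116,240 + 13,600×254 = 9,570,640; volume = 84,200 m³; S = 113.666 ‰
After stage 3: salt = 9,570,640 + 29,600×246.8 = 16,875,920; volume = 113,800 m³
S = 16,875,920 / 113,800 = 148.2946 ‰

148.29 ‰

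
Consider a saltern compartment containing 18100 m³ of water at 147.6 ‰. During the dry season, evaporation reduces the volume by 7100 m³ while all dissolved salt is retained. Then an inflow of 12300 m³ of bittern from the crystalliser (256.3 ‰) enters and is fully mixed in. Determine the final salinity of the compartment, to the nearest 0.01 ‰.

249.96 ‰

After evaporation: salt = 18,100×147.6 = 2,671,560; volume = 18,100 − 7,100 = 11,000 m³
After mixing: salt = 2,671,560 + 12,300×256.3 = 5,824,050; volume = 11,000 + 12,300 = 23,300 m³
S = 5,824,050 / 23,300 = 249.9592 ‰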